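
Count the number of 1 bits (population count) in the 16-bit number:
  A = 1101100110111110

1101100110111110
1-bits at positions (from bit 0 = LSB): 1, 2, 3, 4, 5, 7, 8, 11, 12, 14, 15
Count = 11

Answer: 11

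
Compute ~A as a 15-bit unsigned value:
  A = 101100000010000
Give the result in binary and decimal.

Flip each bit (0->1, 1->0):
  101100000010000
  010011111101111

Answer: 010011111101111 (10223)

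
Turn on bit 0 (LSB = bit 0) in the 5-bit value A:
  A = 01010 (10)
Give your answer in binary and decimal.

Mask = 1 << 0 = 00001
Bit 0 of A is 0, so OR-ing with the mask flips it to 1.
  01010
| 00001
-------
  01011

Answer: 01011 (11)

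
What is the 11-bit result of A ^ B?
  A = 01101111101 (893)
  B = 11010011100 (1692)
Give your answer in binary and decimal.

Apply ^ to each column (1 where bits differ):
  01101111101
^ 11010011100
-------------
  10111100001

Answer: 10111100001 (1505)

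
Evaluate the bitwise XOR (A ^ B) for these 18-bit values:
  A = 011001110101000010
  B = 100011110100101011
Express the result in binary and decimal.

Apply ^ to each column (1 where bits differ):
  011001110101000010
^ 100011110100101011
--------------------
  111010000001101001

Answer: 111010000001101001 (237673)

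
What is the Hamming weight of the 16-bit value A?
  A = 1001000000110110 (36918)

1001000000110110
1-bits at positions (from bit 0 = LSB): 1, 2, 4, 5, 12, 15
Count = 6

Answer: 6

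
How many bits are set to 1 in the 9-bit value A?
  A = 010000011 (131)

010000011
1-bits at positions (from bit 0 = LSB): 0, 1, 7
Count = 3

Answer: 3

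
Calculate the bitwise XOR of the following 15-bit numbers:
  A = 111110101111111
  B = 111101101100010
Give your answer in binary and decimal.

Apply ^ to each column (1 where bits differ):
  111110101111111
^ 111101101100010
-----------------
  000011000011101

Answer: 000011000011101 (1565)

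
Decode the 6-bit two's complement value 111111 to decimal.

MSB is 1, so the value is negative. Find the magnitude:
1. Invert bits:  000000
2. Add 1:        000001  = 1
3. Apply sign:   -1

Answer: -1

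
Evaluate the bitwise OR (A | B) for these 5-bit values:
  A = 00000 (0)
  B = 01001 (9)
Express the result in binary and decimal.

Apply | to each column (1 where either bit is 1):
  00000
| 01001
-------
  01001

Answer: 01001 (9)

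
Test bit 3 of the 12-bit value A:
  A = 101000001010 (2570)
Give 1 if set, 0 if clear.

Bit 3 is the 4th from the right.
  101000001010
          ^
That bit is 1.

Answer: 1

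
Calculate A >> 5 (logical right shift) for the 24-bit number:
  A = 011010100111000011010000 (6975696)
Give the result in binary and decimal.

Logical shift right by 5: drop the bottom 5 bit(s), prepend 5 zero(s) on the left.
  011010100111000011010000  ->  keep [0110101001110000110], discard [10000], prepend 00000
= 000000110101001110000110

Answer: 000000110101001110000110 (217990)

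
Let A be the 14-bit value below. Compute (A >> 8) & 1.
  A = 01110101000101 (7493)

Bit 8 is the 9th from the right.
  01110101000101
       ^
That bit is 1.

Answer: 1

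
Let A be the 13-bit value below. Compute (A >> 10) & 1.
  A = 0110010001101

Bit 10 is the 11th from the right.
  0110010001101
    ^
That bit is 1.

Answer: 1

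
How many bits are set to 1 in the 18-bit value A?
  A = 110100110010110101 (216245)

110100110010110101
1-bits at positions (from bit 0 = LSB): 0, 2, 4, 5, 7, 10, 11, 14, 16, 17
Count = 10

Answer: 10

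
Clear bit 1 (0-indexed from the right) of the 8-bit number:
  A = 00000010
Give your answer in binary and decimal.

Mask = ~(1 << 1) = 11111101
Bit 1 of A is 1, so AND-ing with the mask clears it to 0.
  00000010
& 11111101
----------
  00000000

Answer: 00000000 (0)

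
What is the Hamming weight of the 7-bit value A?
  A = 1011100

1011100
1-bits at positions (from bit 0 = LSB): 2, 3, 4, 6
Count = 4

Answer: 4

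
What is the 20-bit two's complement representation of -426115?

1. Binary of +426115:  01101000000010000011
2. Invert bits:     10010111111101111100
3. Add 1:           10010111111101111101

Answer: 10010111111101111101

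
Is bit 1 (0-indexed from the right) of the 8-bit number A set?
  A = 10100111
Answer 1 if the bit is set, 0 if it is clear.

Bit 1 is the 2nd from the right.
  10100111
        ^
That bit is 1.

Answer: 1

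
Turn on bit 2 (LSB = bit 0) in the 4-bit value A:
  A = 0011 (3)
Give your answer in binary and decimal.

Mask = 1 << 2 = 0100
Bit 2 of A is 0, so OR-ing with the mask flips it to 1.
  0011
| 0100
------
  0111

Answer: 0111 (7)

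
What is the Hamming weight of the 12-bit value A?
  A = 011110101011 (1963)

011110101011
1-bits at positions (from bit 0 = LSB): 0, 1, 3, 5, 7, 8, 9, 10
Count = 8

Answer: 8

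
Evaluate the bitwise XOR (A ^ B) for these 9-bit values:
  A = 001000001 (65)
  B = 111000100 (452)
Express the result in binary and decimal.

Apply ^ to each column (1 where bits differ):
  001000001
^ 111000100
-----------
  110000101

Answer: 110000101 (389)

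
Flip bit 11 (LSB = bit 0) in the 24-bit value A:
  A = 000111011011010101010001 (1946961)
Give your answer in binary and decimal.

Mask = 1 << 11 = 000000000000100000000000
Bit 11 of A is 0; XOR with the mask flips it to 1.
  000111011011010101010001
^ 000000000000100000000000
--------------------------
  000111011011110101010001

Answer: 000111011011110101010001 (1949009)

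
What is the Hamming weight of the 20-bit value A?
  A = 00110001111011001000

00110001111011001000
1-bits at positions (from bit 0 = LSB): 3, 6, 7, 9, 10, 11, 12, 16, 17
Count = 9

Answer: 9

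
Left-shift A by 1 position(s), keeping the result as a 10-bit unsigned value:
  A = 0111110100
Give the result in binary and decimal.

Shift left by 1: drop the top 1 bit(s), append 1 zero(s) on the right.
  0111110100  ->  discard [0], keep [111110100], append 0
= 1111101000

Answer: 1111101000 (1000)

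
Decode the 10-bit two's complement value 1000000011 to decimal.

MSB is 1, so the value is negative. Find the magnitude:
1. Invert bits:  0111111100
2. Add 1:        0111111101  = 509
3. Apply sign:   -509

Answer: -509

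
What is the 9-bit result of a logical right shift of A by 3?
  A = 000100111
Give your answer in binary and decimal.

Logical shift right by 3: drop the bottom 3 bit(s), prepend 3 zero(s) on the left.
  000100111  ->  keep [000100], discard [111], prepend 000
= 000000100

Answer: 000000100 (4)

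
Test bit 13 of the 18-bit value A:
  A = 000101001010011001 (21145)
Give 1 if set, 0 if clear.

Bit 13 is the 14th from the right.
  000101001010011001
      ^
That bit is 0.

Answer: 0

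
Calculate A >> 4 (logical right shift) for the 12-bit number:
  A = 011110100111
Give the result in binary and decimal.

Logical shift right by 4: drop the bottom 4 bit(s), prepend 4 zero(s) on the left.
  011110100111  ->  keep [01111010], discard [0111], prepend 0000
= 000001111010

Answer: 000001111010 (122)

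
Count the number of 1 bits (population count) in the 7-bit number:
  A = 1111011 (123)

1111011
1-bits at positions (from bit 0 = LSB): 0, 1, 3, 4, 5, 6
Count = 6

Answer: 6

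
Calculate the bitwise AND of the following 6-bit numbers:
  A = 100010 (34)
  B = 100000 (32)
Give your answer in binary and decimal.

Apply & to each column (1 only where both bits are 1):
  100010
& 100000
--------
  100000

Answer: 100000 (32)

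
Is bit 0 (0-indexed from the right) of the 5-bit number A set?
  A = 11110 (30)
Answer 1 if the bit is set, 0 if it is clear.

Bit 0 is the 1st from the right.
  11110
      ^
That bit is 0.

Answer: 0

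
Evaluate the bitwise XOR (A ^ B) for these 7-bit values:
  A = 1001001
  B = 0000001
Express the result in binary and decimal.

Apply ^ to each column (1 where bits differ):
  1001001
^ 0000001
---------
  1001000

Answer: 1001000 (72)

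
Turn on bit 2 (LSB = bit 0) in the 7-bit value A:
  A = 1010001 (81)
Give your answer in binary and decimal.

Mask = 1 << 2 = 0000100
Bit 2 of A is 0, so OR-ing with the mask flips it to 1.
  1010001
| 0000100
---------
  1010101

Answer: 1010101 (85)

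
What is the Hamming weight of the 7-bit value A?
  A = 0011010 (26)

0011010
1-bits at positions (from bit 0 = LSB): 1, 3, 4
Count = 3

Answer: 3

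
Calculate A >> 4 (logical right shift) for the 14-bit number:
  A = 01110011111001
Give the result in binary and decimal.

Logical shift right by 4: drop the bottom 4 bit(s), prepend 4 zero(s) on the left.
  01110011111001  ->  keep [0111001111], discard [1001], prepend 0000
= 00000111001111

Answer: 00000111001111 (463)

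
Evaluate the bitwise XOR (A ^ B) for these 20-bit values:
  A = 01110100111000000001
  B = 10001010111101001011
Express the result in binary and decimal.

Apply ^ to each column (1 where bits differ):
  01110100111000000001
^ 10001010111101001011
----------------------
  11111110000101001010

Answer: 11111110000101001010 (1040714)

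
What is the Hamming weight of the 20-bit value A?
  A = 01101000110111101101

01101000110111101101
1-bits at positions (from bit 0 = LSB): 0, 2, 3, 5, 6, 7, 8, 10, 11, 15, 17, 18
Count = 12

Answer: 12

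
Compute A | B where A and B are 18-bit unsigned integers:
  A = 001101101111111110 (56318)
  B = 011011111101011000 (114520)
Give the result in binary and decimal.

Apply | to each column (1 where either bit is 1):
  001101101111111110
| 011011111101011000
--------------------
  011111111111111110

Answer: 011111111111111110 (131070)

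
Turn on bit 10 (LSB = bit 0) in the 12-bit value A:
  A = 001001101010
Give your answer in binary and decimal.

Mask = 1 << 10 = 010000000000
Bit 10 of A is 0, so OR-ing with the mask flips it to 1.
  001001101010
| 010000000000
--------------
  011001101010

Answer: 011001101010 (1642)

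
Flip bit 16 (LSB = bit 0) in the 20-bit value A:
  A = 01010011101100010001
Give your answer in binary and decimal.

Mask = 1 << 16 = 00010000000000000000
Bit 16 of A is 1; XOR with the mask flips it to 0.
  01010011101100010001
^ 00010000000000000000
----------------------
  01000011101100010001

Answer: 01000011101100010001 (277265)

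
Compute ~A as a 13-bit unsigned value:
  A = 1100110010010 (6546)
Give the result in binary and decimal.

Flip each bit (0->1, 1->0):
  1100110010010
  0011001101101

Answer: 0011001101101 (1645)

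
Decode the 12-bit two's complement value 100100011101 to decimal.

MSB is 1, so the value is negative. Find the magnitude:
1. Invert bits:  011011100010
2. Add 1:        011011100011  = 1763
3. Apply sign:   -1763

Answer: -1763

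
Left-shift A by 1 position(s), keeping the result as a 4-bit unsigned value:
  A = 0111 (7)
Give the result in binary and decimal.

Shift left by 1: drop the top 1 bit(s), append 1 zero(s) on the right.
  0111  ->  discard [0], keep [111], append 0
= 1110

Answer: 1110 (14)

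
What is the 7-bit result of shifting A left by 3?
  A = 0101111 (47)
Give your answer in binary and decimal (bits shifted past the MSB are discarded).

Shift left by 3: drop the top 3 bit(s), append 3 zero(s) on the right.
  0101111  ->  discard [010], keep [1111], append 000
= 1111000

Answer: 1111000 (120)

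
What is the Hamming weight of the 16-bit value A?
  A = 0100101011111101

0100101011111101
1-bits at positions (from bit 0 = LSB): 0, 2, 3, 4, 5, 6, 7, 9, 11, 14
Count = 10

Answer: 10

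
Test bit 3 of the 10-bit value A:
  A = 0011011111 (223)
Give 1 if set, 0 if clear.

Bit 3 is the 4th from the right.
  0011011111
        ^
That bit is 1.

Answer: 1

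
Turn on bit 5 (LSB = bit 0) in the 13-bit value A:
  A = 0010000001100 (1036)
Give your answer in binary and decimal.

Mask = 1 << 5 = 0000000100000
Bit 5 of A is 0, so OR-ing with the mask flips it to 1.
  0010000001100
| 0000000100000
---------------
  0010000101100

Answer: 0010000101100 (1068)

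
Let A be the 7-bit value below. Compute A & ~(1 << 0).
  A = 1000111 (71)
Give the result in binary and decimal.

Mask = ~(1 << 0) = 1111110
Bit 0 of A is 1, so AND-ing with the mask clears it to 0.
  1000111
& 1111110
---------
  1000110

Answer: 1000110 (70)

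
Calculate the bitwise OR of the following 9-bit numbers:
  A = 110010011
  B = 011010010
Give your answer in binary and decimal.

Apply | to each column (1 where either bit is 1):
  110010011
| 011010010
-----------
  111010011

Answer: 111010011 (467)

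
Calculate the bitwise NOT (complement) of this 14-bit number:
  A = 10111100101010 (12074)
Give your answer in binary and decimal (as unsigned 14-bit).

Flip each bit (0->1, 1->0):
  10111100101010
  01000011010101

Answer: 01000011010101 (4309)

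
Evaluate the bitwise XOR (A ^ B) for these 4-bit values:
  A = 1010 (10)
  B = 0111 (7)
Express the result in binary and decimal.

Apply ^ to each column (1 where bits differ):
  1010
^ 0111
------
  1101

Answer: 1101 (13)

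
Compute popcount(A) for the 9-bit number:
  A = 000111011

000111011
1-bits at positions (from bit 0 = LSB): 0, 1, 3, 4, 5
Count = 5

Answer: 5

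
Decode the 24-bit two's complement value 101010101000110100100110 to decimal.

MSB is 1, so the value is negative. Find the magnitude:
1. Invert bits:  010101010111001011011001
2. Add 1:        010101010111001011011010  = 5599962
3. Apply sign:   -5599962

Answer: -5599962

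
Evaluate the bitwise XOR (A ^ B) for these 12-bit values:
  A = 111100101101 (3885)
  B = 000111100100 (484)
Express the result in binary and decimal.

Apply ^ to each column (1 where bits differ):
  111100101101
^ 000111100100
--------------
  111011001001

Answer: 111011001001 (3785)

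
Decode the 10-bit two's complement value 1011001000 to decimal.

MSB is 1, so the value is negative. Find the magnitude:
1. Invert bits:  0100110111
2. Add 1:        0100111000  = 312
3. Apply sign:   -312

Answer: -312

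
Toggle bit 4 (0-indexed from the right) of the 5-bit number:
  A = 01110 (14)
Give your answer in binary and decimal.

Mask = 1 << 4 = 10000
Bit 4 of A is 0; XOR with the mask flips it to 1.
  01110
^ 10000
-------
  11110

Answer: 11110 (30)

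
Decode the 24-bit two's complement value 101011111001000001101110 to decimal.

MSB is 1, so the value is negative. Find the magnitude:
1. Invert bits:  010100000110111110010001
2. Add 1:        010100000110111110010010  = 5271442
3. Apply sign:   -5271442

Answer: -5271442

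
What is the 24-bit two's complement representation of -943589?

1. Binary of +943589:  000011100110010111100101
2. Invert bits:     111100011001101000011010
3. Add 1:           111100011001101000011011

Answer: 111100011001101000011011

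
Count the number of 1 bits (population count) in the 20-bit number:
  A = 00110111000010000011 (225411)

00110111000010000011
1-bits at positions (from bit 0 = LSB): 0, 1, 7, 12, 13, 14, 16, 17
Count = 8

Answer: 8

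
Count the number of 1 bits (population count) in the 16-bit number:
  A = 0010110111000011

0010110111000011
1-bits at positions (from bit 0 = LSB): 0, 1, 6, 7, 8, 10, 11, 13
Count = 8

Answer: 8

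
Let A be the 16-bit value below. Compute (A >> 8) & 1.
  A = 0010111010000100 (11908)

Bit 8 is the 9th from the right.
  0010111010000100
         ^
That bit is 0.

Answer: 0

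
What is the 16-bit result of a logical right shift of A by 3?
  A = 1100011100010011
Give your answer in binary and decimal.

Logical shift right by 3: drop the bottom 3 bit(s), prepend 3 zero(s) on the left.
  1100011100010011  ->  keep [1100011100010], discard [011], prepend 000
= 0001100011100010

Answer: 0001100011100010 (6370)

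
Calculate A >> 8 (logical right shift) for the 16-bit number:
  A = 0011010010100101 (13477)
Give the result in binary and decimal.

Logical shift right by 8: drop the bottom 8 bit(s), prepend 8 zero(s) on the left.
  0011010010100101  ->  keep [00110100], discard [10100101], prepend 00000000
= 0000000000110100

Answer: 0000000000110100 (52)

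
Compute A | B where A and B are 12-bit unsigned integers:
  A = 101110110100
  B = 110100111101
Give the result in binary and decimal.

Apply | to each column (1 where either bit is 1):
  101110110100
| 110100111101
--------------
  111110111101

Answer: 111110111101 (4029)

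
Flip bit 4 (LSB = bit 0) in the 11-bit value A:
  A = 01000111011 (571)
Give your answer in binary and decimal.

Mask = 1 << 4 = 00000010000
Bit 4 of A is 1; XOR with the mask flips it to 0.
  01000111011
^ 00000010000
-------------
  01000101011

Answer: 01000101011 (555)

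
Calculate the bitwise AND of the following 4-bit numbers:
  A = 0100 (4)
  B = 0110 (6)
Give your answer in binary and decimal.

Apply & to each column (1 only where both bits are 1):
  0100
& 0110
------
  0100

Answer: 0100 (4)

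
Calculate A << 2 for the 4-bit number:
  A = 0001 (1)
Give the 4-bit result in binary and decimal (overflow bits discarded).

Shift left by 2: drop the top 2 bit(s), append 2 zero(s) on the right.
  0001  ->  discard [00], keep [01], append 00
= 0100

Answer: 0100 (4)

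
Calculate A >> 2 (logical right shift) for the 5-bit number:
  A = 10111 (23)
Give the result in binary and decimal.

Logical shift right by 2: drop the bottom 2 bit(s), prepend 2 zero(s) on the left.
  10111  ->  keep [101], discard [11], prepend 00
= 00101

Answer: 00101 (5)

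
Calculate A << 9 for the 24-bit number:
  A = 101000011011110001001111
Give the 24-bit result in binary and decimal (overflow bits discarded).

Shift left by 9: drop the top 9 bit(s), append 9 zero(s) on the right.
  101000011011110001001111  ->  discard [101000011], keep [011110001001111], append 000000000
= 011110001001111000000000

Answer: 011110001001111000000000 (7904768)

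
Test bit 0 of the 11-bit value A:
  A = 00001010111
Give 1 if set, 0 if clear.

Bit 0 is the 1st from the right.
  00001010111
            ^
That bit is 1.

Answer: 1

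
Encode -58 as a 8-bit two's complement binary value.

1. Binary of +58:  00111010
2. Invert bits:     11000101
3. Add 1:           11000110

Answer: 11000110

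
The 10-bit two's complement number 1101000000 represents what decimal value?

MSB is 1, so the value is negative. Find the magnitude:
1. Invert bits:  0010111111
2. Add 1:        0011000000  = 192
3. Apply sign:   -192

Answer: -192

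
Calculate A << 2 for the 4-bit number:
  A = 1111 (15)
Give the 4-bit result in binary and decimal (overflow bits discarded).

Shift left by 2: drop the top 2 bit(s), append 2 zero(s) on the right.
  1111  ->  discard [11], keep [11], append 00
= 1100

Answer: 1100 (12)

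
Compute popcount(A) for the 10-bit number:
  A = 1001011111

1001011111
1-bits at positions (from bit 0 = LSB): 0, 1, 2, 3, 4, 6, 9
Count = 7

Answer: 7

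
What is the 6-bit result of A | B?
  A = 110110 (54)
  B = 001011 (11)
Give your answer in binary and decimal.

Apply | to each column (1 where either bit is 1):
  110110
| 001011
--------
  111111

Answer: 111111 (63)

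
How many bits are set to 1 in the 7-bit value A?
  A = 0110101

0110101
1-bits at positions (from bit 0 = LSB): 0, 2, 4, 5
Count = 4

Answer: 4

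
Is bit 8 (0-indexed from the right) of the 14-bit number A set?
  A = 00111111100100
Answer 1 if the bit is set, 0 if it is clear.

Bit 8 is the 9th from the right.
  00111111100100
       ^
That bit is 1.

Answer: 1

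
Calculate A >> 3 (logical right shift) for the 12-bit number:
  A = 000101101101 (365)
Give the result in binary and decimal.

Logical shift right by 3: drop the bottom 3 bit(s), prepend 3 zero(s) on the left.
  000101101101  ->  keep [000101101], discard [101], prepend 000
= 000000101101

Answer: 000000101101 (45)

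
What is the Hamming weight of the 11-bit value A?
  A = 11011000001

11011000001
1-bits at positions (from bit 0 = LSB): 0, 6, 7, 9, 10
Count = 5

Answer: 5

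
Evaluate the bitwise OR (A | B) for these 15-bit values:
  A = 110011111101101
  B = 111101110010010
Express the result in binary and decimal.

Apply | to each column (1 where either bit is 1):
  110011111101101
| 111101110010010
-----------------
  111111111111111

Answer: 111111111111111 (32767)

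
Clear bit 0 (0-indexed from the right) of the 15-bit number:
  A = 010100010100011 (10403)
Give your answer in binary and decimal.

Mask = ~(1 << 0) = 111111111111110
Bit 0 of A is 1, so AND-ing with the mask clears it to 0.
  010100010100011
& 111111111111110
-----------------
  010100010100010

Answer: 010100010100010 (10402)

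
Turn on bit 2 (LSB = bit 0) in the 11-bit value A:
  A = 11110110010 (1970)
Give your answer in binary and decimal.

Mask = 1 << 2 = 00000000100
Bit 2 of A is 0, so OR-ing with the mask flips it to 1.
  11110110010
| 00000000100
-------------
  11110110110

Answer: 11110110110 (1974)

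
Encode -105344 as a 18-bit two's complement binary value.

1. Binary of +105344:  011001101110000000
2. Invert bits:     100110010001111111
3. Add 1:           100110010010000000

Answer: 100110010010000000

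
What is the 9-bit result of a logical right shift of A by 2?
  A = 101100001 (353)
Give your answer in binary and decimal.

Logical shift right by 2: drop the bottom 2 bit(s), prepend 2 zero(s) on the left.
  101100001  ->  keep [1011000], discard [01], prepend 00
= 001011000

Answer: 001011000 (88)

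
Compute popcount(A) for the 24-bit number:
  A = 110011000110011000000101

110011000110011000000101
1-bits at positions (from bit 0 = LSB): 0, 2, 9, 10, 13, 14, 18, 19, 22, 23
Count = 10

Answer: 10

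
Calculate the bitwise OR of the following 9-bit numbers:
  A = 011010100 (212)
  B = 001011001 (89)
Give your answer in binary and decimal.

Apply | to each column (1 where either bit is 1):
  011010100
| 001011001
-----------
  011011101

Answer: 011011101 (221)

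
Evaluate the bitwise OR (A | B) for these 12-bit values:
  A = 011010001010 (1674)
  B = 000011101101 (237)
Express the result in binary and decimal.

Apply | to each column (1 where either bit is 1):
  011010001010
| 000011101101
--------------
  011011101111

Answer: 011011101111 (1775)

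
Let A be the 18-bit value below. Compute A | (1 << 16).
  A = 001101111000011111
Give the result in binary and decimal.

Mask = 1 << 16 = 010000000000000000
Bit 16 of A is 0, so OR-ing with the mask flips it to 1.
  001101111000011111
| 010000000000000000
--------------------
  011101111000011111

Answer: 011101111000011111 (122399)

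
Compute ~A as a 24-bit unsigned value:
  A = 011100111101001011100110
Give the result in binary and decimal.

Flip each bit (0->1, 1->0):
  011100111101001011100110
  100011000010110100011001

Answer: 100011000010110100011001 (9186585)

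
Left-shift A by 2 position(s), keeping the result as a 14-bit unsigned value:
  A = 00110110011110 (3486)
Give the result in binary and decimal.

Shift left by 2: drop the top 2 bit(s), append 2 zero(s) on the right.
  00110110011110  ->  discard [00], keep [110110011110], append 00
= 11011001111000

Answer: 11011001111000 (13944)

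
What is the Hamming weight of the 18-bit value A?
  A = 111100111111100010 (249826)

111100111111100010
1-bits at positions (from bit 0 = LSB): 1, 5, 6, 7, 8, 9, 10, 11, 14, 15, 16, 17
Count = 12

Answer: 12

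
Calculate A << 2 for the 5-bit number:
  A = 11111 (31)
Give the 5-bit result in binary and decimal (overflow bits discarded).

Shift left by 2: drop the top 2 bit(s), append 2 zero(s) on the right.
  11111  ->  discard [11], keep [111], append 00
= 11100

Answer: 11100 (28)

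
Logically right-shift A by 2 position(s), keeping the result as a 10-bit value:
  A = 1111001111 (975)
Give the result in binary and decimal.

Logical shift right by 2: drop the bottom 2 bit(s), prepend 2 zero(s) on the left.
  1111001111  ->  keep [11110011], discard [11], prepend 00
= 0011110011

Answer: 0011110011 (243)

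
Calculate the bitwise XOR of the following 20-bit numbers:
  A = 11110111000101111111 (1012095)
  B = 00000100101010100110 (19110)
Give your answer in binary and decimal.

Apply ^ to each column (1 where bits differ):
  11110111000101111111
^ 00000100101010100110
----------------------
  11110011101111011001

Answer: 11110011101111011001 (998361)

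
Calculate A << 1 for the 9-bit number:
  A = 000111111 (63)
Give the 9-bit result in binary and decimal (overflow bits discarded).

Shift left by 1: drop the top 1 bit(s), append 1 zero(s) on the right.
  000111111  ->  discard [0], keep [00111111], append 0
= 001111110

Answer: 001111110 (126)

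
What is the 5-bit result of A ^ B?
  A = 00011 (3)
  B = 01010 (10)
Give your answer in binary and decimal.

Apply ^ to each column (1 where bits differ):
  00011
^ 01010
-------
  01001

Answer: 01001 (9)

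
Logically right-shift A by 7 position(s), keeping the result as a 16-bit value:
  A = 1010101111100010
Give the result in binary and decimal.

Logical shift right by 7: drop the bottom 7 bit(s), prepend 7 zero(s) on the left.
  1010101111100010  ->  keep [101010111], discard [1100010], prepend 0000000
= 0000000101010111

Answer: 0000000101010111 (343)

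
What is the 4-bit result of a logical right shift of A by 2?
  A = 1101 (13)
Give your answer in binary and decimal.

Logical shift right by 2: drop the bottom 2 bit(s), prepend 2 zero(s) on the left.
  1101  ->  keep [11], discard [01], prepend 00
= 0011

Answer: 0011 (3)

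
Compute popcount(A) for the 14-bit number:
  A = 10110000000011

10110000000011
1-bits at positions (from bit 0 = LSB): 0, 1, 10, 11, 13
Count = 5

Answer: 5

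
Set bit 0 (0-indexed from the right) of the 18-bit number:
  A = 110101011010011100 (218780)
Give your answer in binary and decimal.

Mask = 1 << 0 = 000000000000000001
Bit 0 of A is 0, so OR-ing with the mask flips it to 1.
  110101011010011100
| 000000000000000001
--------------------
  110101011010011101

Answer: 110101011010011101 (218781)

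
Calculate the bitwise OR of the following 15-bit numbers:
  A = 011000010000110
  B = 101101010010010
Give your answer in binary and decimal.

Apply | to each column (1 where either bit is 1):
  011000010000110
| 101101010010010
-----------------
  111101010010110

Answer: 111101010010110 (31382)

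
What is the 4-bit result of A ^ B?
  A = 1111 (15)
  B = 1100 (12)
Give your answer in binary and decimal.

Apply ^ to each column (1 where bits differ):
  1111
^ 1100
------
  0011

Answer: 0011 (3)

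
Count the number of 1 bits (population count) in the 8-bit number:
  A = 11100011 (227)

11100011
1-bits at positions (from bit 0 = LSB): 0, 1, 5, 6, 7
Count = 5

Answer: 5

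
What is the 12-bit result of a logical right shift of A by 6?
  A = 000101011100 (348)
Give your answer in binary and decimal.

Logical shift right by 6: drop the bottom 6 bit(s), prepend 6 zero(s) on the left.
  000101011100  ->  keep [000101], discard [011100], prepend 000000
= 000000000101

Answer: 000000000101 (5)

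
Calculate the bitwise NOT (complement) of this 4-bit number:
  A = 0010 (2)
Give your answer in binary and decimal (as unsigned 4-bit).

Flip each bit (0->1, 1->0):
  0010
  1101

Answer: 1101 (13)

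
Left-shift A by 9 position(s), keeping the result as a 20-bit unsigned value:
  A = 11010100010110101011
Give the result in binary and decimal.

Shift left by 9: drop the top 9 bit(s), append 9 zero(s) on the right.
  11010100010110101011  ->  discard [110101000], keep [10110101011], append 000000000
= 10110101011000000000

Answer: 10110101011000000000 (742912)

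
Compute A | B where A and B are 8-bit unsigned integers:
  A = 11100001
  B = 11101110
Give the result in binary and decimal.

Apply | to each column (1 where either bit is 1):
  11100001
| 11101110
----------
  11101111

Answer: 11101111 (239)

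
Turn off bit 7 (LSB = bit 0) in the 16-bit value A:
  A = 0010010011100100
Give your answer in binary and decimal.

Mask = ~(1 << 7) = 1111111101111111
Bit 7 of A is 1, so AND-ing with the mask clears it to 0.
  0010010011100100
& 1111111101111111
------------------
  0010010001100100

Answer: 0010010001100100 (9316)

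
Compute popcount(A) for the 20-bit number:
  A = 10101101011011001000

10101101011011001000
1-bits at positions (from bit 0 = LSB): 3, 6, 7, 9, 10, 12, 14, 15, 17, 19
Count = 10

Answer: 10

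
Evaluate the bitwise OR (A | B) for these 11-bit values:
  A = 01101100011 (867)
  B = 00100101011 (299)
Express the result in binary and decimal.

Apply | to each column (1 where either bit is 1):
  01101100011
| 00100101011
-------------
  01101101011

Answer: 01101101011 (875)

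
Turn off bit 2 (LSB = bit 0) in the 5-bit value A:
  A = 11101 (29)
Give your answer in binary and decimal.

Mask = ~(1 << 2) = 11011
Bit 2 of A is 1, so AND-ing with the mask clears it to 0.
  11101
& 11011
-------
  11001

Answer: 11001 (25)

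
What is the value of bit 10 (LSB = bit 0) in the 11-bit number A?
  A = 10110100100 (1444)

Bit 10 is the 11th from the right.
  10110100100
  ^
That bit is 1.

Answer: 1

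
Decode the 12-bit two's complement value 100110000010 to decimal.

MSB is 1, so the value is negative. Find the magnitude:
1. Invert bits:  011001111101
2. Add 1:        011001111110  = 1662
3. Apply sign:   -1662

Answer: -1662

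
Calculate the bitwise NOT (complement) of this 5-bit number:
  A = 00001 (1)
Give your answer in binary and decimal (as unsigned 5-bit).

Flip each bit (0->1, 1->0):
  00001
  11110

Answer: 11110 (30)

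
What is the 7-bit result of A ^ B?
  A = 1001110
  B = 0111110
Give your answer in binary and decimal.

Apply ^ to each column (1 where bits differ):
  1001110
^ 0111110
---------
  1110000

Answer: 1110000 (112)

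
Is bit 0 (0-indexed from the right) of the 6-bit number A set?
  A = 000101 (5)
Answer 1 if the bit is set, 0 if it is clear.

Bit 0 is the 1st from the right.
  000101
       ^
That bit is 1.

Answer: 1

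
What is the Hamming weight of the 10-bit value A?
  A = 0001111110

0001111110
1-bits at positions (from bit 0 = LSB): 1, 2, 3, 4, 5, 6
Count = 6

Answer: 6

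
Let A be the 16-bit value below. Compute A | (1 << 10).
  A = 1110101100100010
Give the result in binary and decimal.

Mask = 1 << 10 = 0000010000000000
Bit 10 of A is 0, so OR-ing with the mask flips it to 1.
  1110101100100010
| 0000010000000000
------------------
  1110111100100010

Answer: 1110111100100010 (61218)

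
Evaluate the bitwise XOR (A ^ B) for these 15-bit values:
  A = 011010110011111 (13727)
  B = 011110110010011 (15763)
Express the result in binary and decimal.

Apply ^ to each column (1 where bits differ):
  011010110011111
^ 011110110010011
-----------------
  000100000001100

Answer: 000100000001100 (2060)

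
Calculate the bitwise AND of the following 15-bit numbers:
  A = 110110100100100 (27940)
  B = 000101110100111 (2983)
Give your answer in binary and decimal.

Apply & to each column (1 only where both bits are 1):
  110110100100100
& 000101110100111
-----------------
  000100100100100

Answer: 000100100100100 (2340)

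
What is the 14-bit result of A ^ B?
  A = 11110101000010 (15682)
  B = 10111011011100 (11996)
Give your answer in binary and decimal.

Apply ^ to each column (1 where bits differ):
  11110101000010
^ 10111011011100
----------------
  01001110011110

Answer: 01001110011110 (5022)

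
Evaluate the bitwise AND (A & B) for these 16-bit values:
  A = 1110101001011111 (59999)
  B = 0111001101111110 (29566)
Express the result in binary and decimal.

Apply & to each column (1 only where both bits are 1):
  1110101001011111
& 0111001101111110
------------------
  0110001001011110

Answer: 0110001001011110 (25182)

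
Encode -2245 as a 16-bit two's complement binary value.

1. Binary of +2245:  0000100011000101
2. Invert bits:     1111011100111010
3. Add 1:           1111011100111011

Answer: 1111011100111011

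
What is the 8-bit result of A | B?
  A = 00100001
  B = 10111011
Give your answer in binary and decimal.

Apply | to each column (1 where either bit is 1):
  00100001
| 10111011
----------
  10111011

Answer: 10111011 (187)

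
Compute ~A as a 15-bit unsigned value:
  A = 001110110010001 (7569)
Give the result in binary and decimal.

Flip each bit (0->1, 1->0):
  001110110010001
  110001001101110

Answer: 110001001101110 (25198)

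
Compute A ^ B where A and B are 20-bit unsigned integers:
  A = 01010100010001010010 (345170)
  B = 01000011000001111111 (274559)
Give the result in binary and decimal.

Apply ^ to each column (1 where bits differ):
  01010100010001010010
^ 01000011000001111111
----------------------
  00010111010000101101

Answer: 00010111010000101101 (95277)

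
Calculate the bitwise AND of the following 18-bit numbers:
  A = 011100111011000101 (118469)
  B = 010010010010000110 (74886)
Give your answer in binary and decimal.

Apply & to each column (1 only where both bits are 1):
  011100111011000101
& 010010010010000110
--------------------
  010000010010000100

Answer: 010000010010000100 (66692)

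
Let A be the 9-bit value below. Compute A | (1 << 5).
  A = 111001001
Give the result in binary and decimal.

Mask = 1 << 5 = 000100000
Bit 5 of A is 0, so OR-ing with the mask flips it to 1.
  111001001
| 000100000
-----------
  111101001

Answer: 111101001 (489)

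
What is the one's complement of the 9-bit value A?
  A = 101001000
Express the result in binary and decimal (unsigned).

Flip each bit (0->1, 1->0):
  101001000
  010110111

Answer: 010110111 (183)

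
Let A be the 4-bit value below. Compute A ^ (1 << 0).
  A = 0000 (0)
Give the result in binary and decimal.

Mask = 1 << 0 = 0001
Bit 0 of A is 0; XOR with the mask flips it to 1.
  0000
^ 0001
------
  0001

Answer: 0001 (1)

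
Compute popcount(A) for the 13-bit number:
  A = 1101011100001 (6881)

1101011100001
1-bits at positions (from bit 0 = LSB): 0, 5, 6, 7, 9, 11, 12
Count = 7

Answer: 7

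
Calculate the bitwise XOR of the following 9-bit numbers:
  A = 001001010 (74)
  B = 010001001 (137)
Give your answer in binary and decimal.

Apply ^ to each column (1 where bits differ):
  001001010
^ 010001001
-----------
  011000011

Answer: 011000011 (195)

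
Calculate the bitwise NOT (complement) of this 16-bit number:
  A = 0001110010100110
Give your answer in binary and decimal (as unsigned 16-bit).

Flip each bit (0->1, 1->0):
  0001110010100110
  1110001101011001

Answer: 1110001101011001 (58201)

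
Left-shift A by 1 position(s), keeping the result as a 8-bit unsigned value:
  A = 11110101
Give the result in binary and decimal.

Shift left by 1: drop the top 1 bit(s), append 1 zero(s) on the right.
  11110101  ->  discard [1], keep [1110101], append 0
= 11101010

Answer: 11101010 (234)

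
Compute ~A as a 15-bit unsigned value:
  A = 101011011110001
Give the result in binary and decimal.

Flip each bit (0->1, 1->0):
  101011011110001
  010100100001110

Answer: 010100100001110 (10510)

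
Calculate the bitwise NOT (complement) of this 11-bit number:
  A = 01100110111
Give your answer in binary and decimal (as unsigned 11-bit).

Flip each bit (0->1, 1->0):
  01100110111
  10011001000

Answer: 10011001000 (1224)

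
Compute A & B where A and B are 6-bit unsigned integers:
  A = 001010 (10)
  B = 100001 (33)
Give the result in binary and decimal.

Apply & to each column (1 only where both bits are 1):
  001010
& 100001
--------
  000000

Answer: 000000 (0)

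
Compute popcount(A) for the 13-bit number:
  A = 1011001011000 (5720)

1011001011000
1-bits at positions (from bit 0 = LSB): 3, 4, 6, 9, 10, 12
Count = 6

Answer: 6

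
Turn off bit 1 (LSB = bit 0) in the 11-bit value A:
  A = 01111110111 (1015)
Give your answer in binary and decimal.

Mask = ~(1 << 1) = 11111111101
Bit 1 of A is 1, so AND-ing with the mask clears it to 0.
  01111110111
& 11111111101
-------------
  01111110101

Answer: 01111110101 (1013)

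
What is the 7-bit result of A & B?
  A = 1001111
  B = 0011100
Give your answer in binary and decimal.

Apply & to each column (1 only where both bits are 1):
  1001111
& 0011100
---------
  0001100

Answer: 0001100 (12)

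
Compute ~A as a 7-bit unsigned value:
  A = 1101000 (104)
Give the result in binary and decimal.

Flip each bit (0->1, 1->0):
  1101000
  0010111

Answer: 0010111 (23)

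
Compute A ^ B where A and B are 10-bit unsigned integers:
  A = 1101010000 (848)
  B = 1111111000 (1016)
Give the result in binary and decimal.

Apply ^ to each column (1 where bits differ):
  1101010000
^ 1111111000
------------
  0010101000

Answer: 0010101000 (168)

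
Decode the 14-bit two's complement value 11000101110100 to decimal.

MSB is 1, so the value is negative. Find the magnitude:
1. Invert bits:  00111010001011
2. Add 1:        00111010001100  = 3724
3. Apply sign:   -3724

Answer: -3724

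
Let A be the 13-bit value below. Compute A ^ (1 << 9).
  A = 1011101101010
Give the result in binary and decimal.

Mask = 1 << 9 = 0001000000000
Bit 9 of A is 1; XOR with the mask flips it to 0.
  1011101101010
^ 0001000000000
---------------
  1010101101010

Answer: 1010101101010 (5482)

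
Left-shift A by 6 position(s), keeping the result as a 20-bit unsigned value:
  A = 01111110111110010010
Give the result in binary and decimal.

Shift left by 6: drop the top 6 bit(s), append 6 zero(s) on the right.
  01111110111110010010  ->  discard [011111], keep [10111110010010], append 000000
= 10111110010010000000

Answer: 10111110010010000000 (779392)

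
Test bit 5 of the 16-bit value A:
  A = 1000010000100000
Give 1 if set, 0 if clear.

Bit 5 is the 6th from the right.
  1000010000100000
            ^
That bit is 1.

Answer: 1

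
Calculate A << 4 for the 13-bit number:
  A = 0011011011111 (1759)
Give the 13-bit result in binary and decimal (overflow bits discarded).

Shift left by 4: drop the top 4 bit(s), append 4 zero(s) on the right.
  0011011011111  ->  discard [0011], keep [011011111], append 0000
= 0110111110000

Answer: 0110111110000 (3568)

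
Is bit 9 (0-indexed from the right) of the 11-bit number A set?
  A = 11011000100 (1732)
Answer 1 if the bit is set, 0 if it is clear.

Bit 9 is the 10th from the right.
  11011000100
   ^
That bit is 1.

Answer: 1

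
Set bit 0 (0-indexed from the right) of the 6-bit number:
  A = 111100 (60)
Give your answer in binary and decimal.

Mask = 1 << 0 = 000001
Bit 0 of A is 0, so OR-ing with the mask flips it to 1.
  111100
| 000001
--------
  111101

Answer: 111101 (61)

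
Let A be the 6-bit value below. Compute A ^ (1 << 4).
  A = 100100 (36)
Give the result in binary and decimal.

Mask = 1 << 4 = 010000
Bit 4 of A is 0; XOR with the mask flips it to 1.
  100100
^ 010000
--------
  110100

Answer: 110100 (52)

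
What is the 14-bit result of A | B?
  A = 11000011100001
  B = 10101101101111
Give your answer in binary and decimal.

Apply | to each column (1 where either bit is 1):
  11000011100001
| 10101101101111
----------------
  11101111101111

Answer: 11101111101111 (15343)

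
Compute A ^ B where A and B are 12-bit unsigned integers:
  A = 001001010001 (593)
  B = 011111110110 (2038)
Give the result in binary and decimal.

Apply ^ to each column (1 where bits differ):
  001001010001
^ 011111110110
--------------
  010110100111

Answer: 010110100111 (1447)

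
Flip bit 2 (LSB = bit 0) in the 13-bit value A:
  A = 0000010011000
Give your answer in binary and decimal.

Mask = 1 << 2 = 0000000000100
Bit 2 of A is 0; XOR with the mask flips it to 1.
  0000010011000
^ 0000000000100
---------------
  0000010011100

Answer: 0000010011100 (156)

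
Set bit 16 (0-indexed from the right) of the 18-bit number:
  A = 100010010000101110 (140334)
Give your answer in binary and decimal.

Mask = 1 << 16 = 010000000000000000
Bit 16 of A is 0, so OR-ing with the mask flips it to 1.
  100010010000101110
| 010000000000000000
--------------------
  110010010000101110

Answer: 110010010000101110 (205870)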